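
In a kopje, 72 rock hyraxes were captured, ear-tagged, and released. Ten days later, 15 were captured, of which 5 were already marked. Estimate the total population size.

N = (72 × 15) / 5 = 1080 / 5 = 216

N = 216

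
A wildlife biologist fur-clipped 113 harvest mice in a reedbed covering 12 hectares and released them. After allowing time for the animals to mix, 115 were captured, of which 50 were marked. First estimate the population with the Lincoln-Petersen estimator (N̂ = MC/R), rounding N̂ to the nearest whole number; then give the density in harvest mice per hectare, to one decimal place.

N̂ = 113·115/50 = 12995/50 ≈ 259.9 → 260
Density = N̂ / area = 260 / 12 ≈ 21.67 → 21.7 per hectare

density ≈ 21.7 harvest mice per hectare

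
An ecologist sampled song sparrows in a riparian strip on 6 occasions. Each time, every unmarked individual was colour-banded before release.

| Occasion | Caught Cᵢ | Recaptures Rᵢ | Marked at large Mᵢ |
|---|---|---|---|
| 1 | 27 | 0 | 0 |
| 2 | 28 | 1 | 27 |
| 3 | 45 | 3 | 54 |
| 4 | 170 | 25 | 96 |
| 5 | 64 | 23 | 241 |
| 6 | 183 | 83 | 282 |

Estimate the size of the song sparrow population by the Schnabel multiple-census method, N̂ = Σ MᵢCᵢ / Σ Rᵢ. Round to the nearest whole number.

N ≈ 641

Σ MᵢCᵢ = 0·27 + 27·28 + 54·45 + 96·170 + 241·64 + 282·183 = 0 + 756 + 2430 + 16320 + 15424 + 51606 = 86536
Σ Rᵢ = 0 + 1 + 3 + 25 + 23 + 83 = 135
N̂ = 86536 / 135 ≈ 641.0 → 641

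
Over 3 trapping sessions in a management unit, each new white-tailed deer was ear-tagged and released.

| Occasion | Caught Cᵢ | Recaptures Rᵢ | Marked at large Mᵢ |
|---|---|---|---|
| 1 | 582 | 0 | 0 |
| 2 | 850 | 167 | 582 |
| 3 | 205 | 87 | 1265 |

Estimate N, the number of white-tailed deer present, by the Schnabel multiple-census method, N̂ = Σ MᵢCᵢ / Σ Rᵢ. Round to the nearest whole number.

Σ MᵢCᵢ = 0·582 + 582·850 + 1265·205 = 0 + 494700 + 259325 = 754025
Σ Rᵢ = 0 + 167 + 87 = 254
N̂ = 754025 / 254 ≈ 2968.6 → 2969

N ≈ 2969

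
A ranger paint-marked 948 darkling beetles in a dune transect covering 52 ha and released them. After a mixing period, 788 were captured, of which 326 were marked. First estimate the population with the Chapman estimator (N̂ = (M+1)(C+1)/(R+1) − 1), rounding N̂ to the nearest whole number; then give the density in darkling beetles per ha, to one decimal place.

N̂ = 949·789/327 − 1 = 748761/327 − 1 ≈ 2288.8 → 2289
Density = N̂ / area = 2289 / 52 ≈ 44.02 → 44.0 per ha

density ≈ 44.0 darkling beetles per ha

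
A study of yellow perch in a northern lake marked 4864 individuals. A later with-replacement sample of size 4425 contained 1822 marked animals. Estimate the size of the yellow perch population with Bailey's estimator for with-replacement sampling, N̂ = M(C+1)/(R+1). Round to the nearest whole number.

N ≈ 11,809

N̂ = 4864·(4425+1)/(1822+1) = 4864·4426/1823 = 21528064/1823 ≈ 11809.1 → 11809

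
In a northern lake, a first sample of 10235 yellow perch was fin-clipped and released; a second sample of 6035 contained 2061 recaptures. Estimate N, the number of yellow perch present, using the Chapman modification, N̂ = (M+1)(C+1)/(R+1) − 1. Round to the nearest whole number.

N ≈ 29,962

N̂ = (10235+1)(6035+1)/(2061+1) − 1 = 10236·6036/2062 − 1
= 61784496/2062 − 1 ≈ 29963.4 − 1 ≈ 29962.4 → 29962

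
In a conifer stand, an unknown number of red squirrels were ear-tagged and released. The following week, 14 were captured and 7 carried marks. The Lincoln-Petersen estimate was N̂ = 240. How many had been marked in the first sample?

M = 120

From N = M·C/R: M = N·R / C = 240·7 / 14 = 1680 / 14 = 120.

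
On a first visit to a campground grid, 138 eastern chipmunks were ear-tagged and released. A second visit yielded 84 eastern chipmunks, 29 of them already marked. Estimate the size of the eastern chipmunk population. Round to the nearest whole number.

N ≈ 400

N = (138 × 84) / 29 = 11592 / 29 ≈ 399.7 → 400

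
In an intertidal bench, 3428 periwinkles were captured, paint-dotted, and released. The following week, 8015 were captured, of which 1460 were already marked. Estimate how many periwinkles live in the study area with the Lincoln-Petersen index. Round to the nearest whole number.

N = (3428 × 8015) / 1460 = 27475420 / 1460 ≈ 18818.8 → 18819

N ≈ 18,819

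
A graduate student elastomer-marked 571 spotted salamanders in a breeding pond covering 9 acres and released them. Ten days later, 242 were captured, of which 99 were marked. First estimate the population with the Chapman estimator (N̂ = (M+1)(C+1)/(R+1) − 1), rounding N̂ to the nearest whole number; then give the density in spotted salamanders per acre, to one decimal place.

N̂ = 572·243/100 − 1 = 138996/100 − 1 ≈ 1389.0 → 1389
Density = N̂ / area = 1389 / 9 ≈ 154.33 → 154.3 per acre

density ≈ 154.3 spotted salamanders per acre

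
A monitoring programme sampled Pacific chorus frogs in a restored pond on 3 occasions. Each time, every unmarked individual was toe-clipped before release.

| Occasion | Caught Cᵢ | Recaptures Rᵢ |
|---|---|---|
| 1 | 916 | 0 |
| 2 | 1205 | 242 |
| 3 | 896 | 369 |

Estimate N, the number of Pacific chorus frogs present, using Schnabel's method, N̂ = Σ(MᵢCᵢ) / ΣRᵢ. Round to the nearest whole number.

Marked at large before each occasion: Mᵢ = Σⱼ<ᵢ (Cⱼ − Rⱼ) → M1=0, M2=916, M3=1879
Σ MᵢCᵢ = 0·916 + 916·1205 + 1879·896 = 0 + 1103780 + 1683584 = 2787364
Σ Rᵢ = 0 + 242 + 369 = 611
N̂ = 2787364 / 611 ≈ 4562.0 → 4562

N ≈ 4562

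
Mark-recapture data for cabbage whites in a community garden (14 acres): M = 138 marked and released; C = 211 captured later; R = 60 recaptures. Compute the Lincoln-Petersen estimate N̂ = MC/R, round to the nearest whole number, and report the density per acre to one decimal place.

N̂ = 138·211/60 = 29118/60 ≈ 485.3 → 485
Density = N̂ / area = 485 / 14 ≈ 34.64 → 34.6 per acre

density ≈ 34.6 cabbage whites per acre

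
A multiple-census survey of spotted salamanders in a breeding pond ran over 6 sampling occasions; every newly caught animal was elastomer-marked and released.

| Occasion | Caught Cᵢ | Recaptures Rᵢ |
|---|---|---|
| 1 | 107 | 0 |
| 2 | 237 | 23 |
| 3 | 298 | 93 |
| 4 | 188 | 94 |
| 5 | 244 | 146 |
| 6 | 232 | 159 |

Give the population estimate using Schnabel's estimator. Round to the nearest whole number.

Marked at large before each occasion: Mᵢ = Σⱼ<ᵢ (Cⱼ − Rⱼ) → M1=0, M2=107, M3=321, M4=526, M5=620, M6=718
Σ MᵢCᵢ = 0·107 + 107·237 + 321·298 + 526·188 + 620·244 + 718·232 = 0 + 25359 + 95658 + 98888 + 151280 + 166576 = 537761
Σ Rᵢ = 0 + 23 + 93 + 94 + 146 + 159 = 515
N̂ = 537761 / 515 ≈ 1044.2 → 1044

N ≈ 1044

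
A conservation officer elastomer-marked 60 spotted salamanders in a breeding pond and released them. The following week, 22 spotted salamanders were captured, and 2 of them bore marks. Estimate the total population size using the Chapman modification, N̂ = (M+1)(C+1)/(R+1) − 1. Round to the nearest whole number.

N ≈ 467

N̂ = (60+1)(22+1)/(2+1) − 1 = 61·23/3 − 1
= 1403/3 − 1 ≈ 467.7 − 1 ≈ 466.7 → 467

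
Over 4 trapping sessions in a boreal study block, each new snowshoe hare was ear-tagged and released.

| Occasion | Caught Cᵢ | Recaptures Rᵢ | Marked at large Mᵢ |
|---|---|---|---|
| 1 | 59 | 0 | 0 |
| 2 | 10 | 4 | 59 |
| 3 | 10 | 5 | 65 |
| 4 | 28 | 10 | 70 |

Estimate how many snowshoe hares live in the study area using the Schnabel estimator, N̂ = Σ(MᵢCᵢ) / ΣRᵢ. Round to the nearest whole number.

N ≈ 168

Σ MᵢCᵢ = 0·59 + 59·10 + 65·10 + 70·28 = 0 + 590 + 650 + 1960 = 3200
Σ Rᵢ = 0 + 4 + 5 + 10 = 19
N̂ = 3200 / 19 ≈ 168.4 → 168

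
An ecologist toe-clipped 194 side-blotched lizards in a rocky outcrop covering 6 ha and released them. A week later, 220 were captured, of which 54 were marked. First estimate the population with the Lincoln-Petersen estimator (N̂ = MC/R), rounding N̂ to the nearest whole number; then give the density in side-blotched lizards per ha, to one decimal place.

density ≈ 131.7 side-blotched lizards per ha

N̂ = 194·220/54 = 42680/54 ≈ 790.4 → 790
Density = N̂ / area = 790 / 6 ≈ 131.67 → 131.7 per ha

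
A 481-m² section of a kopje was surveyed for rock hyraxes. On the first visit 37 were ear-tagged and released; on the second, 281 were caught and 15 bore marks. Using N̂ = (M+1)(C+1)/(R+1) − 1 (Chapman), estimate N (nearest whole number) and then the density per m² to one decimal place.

N̂ = 38·282/16 − 1 = 10716/16 − 1 ≈ 668.8 → 669
Density = N̂ / area = 669 / 481 ≈ 1.39 → 1.4 per m²

density ≈ 1.4 rock hyraxes per m²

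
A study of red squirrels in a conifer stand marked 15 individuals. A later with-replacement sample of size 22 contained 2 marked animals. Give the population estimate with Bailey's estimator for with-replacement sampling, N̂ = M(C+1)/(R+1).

N̂ = 15·(22+1)/(2+1) = 15·23/3 = 345/3 = 115

N = 115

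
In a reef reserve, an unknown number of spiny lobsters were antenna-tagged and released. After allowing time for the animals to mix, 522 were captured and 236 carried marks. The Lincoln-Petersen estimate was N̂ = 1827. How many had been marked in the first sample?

M = 826

From N = M·C/R: M = N·R / C = 1827·236 / 522 = 431172 / 522 = 826.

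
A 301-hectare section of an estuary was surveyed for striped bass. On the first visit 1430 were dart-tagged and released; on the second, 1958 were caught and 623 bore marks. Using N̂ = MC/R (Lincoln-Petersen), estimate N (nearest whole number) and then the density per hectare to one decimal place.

N̂ = 1430·1958/623 = 2799940/623 ≈ 4494.3 → 4494
Density = N̂ / area = 4494 / 301 ≈ 14.93 → 14.9 per hectare

density ≈ 14.9 striped bass per hectare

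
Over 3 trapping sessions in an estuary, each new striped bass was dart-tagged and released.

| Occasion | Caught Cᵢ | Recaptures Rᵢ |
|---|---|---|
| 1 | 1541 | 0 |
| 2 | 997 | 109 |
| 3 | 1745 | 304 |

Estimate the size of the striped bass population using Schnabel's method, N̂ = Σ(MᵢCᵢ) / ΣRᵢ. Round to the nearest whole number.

Marked at large before each occasion: Mᵢ = Σⱼ<ᵢ (Cⱼ − Rⱼ) → M1=0, M2=1541, M3=2429
Σ MᵢCᵢ = 0·1541 + 1541·997 + 2429·1745 = 0 + 1536377 + 4238605 = 5774982
Σ Rᵢ = 0 + 109 + 304 = 413
N̂ = 5774982 / 413 ≈ 13983.0 → 13983

N ≈ 13,983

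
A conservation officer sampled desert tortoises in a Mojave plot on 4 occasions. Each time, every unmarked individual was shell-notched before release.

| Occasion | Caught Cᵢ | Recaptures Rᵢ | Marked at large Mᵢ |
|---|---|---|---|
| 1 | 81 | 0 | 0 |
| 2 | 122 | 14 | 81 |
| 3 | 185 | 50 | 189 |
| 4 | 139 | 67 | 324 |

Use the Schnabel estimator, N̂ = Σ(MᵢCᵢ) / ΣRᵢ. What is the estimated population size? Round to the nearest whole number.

Σ MᵢCᵢ = 0·81 + 81·122 + 189·185 + 324·139 = 0 + 9882 + 34965 + 45036 = 89883
Σ Rᵢ = 0 + 14 + 50 + 67 = 131
N̂ = 89883 / 131 ≈ 686.1 → 686

N ≈ 686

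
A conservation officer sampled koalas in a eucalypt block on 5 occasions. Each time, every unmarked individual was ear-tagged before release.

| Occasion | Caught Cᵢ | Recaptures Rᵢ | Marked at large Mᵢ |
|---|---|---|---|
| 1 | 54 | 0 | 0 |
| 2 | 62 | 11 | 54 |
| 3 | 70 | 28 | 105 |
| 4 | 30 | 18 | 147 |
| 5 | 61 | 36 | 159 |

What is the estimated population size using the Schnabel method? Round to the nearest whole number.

Σ MᵢCᵢ = 0·54 + 54·62 + 105·70 + 147·30 + 159·61 = 0 + 3348 + 7350 + 4410 + 9699 = 24807
Σ Rᵢ = 0 + 11 + 28 + 18 + 36 = 93
N̂ = 24807 / 93 ≈ 266.7 → 267

N ≈ 267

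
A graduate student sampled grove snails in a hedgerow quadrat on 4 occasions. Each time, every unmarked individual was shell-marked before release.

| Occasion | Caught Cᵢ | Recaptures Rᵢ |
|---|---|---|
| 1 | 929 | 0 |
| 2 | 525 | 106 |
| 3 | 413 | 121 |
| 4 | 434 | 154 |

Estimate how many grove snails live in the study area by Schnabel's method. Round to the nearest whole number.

Marked at large before each occasion: Mᵢ = Σⱼ<ᵢ (Cⱼ − Rⱼ) → M1=0, M2=929, M3=1348, M4=1640
Σ MᵢCᵢ = 0·929 + 929·525 + 1348·413 + 1640·434 = 0 + 487725 + 556724 + 711760 = 1756209
Σ Rᵢ = 0 + 106 + 121 + 154 = 381
N̂ = 1756209 / 381 ≈ 4609.47 → 4609

N ≈ 4609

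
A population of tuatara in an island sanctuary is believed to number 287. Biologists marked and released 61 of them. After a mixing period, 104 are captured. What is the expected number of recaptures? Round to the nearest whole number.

expected recaptures ≈ 22

Expected recaptures E[R] = M·C / N.
E[R] = 61 × 104 / 287 = 6344 / 287 ≈ 22.1 → 22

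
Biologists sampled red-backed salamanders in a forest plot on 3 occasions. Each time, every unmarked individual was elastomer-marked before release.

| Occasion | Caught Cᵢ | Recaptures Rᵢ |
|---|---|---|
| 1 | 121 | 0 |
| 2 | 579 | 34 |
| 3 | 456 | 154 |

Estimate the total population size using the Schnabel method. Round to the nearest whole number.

Marked at large before each occasion: Mᵢ = Σⱼ<ᵢ (Cⱼ − Rⱼ) → M1=0, M2=121, M3=666
Σ MᵢCᵢ = 0·121 + 121·579 + 666·456 = 0 + 70059 + 303696 = 373755
Σ Rᵢ = 0 + 34 + 154 = 188
N̂ = 373755 / 188 ≈ 1988.1 → 1988

N ≈ 1988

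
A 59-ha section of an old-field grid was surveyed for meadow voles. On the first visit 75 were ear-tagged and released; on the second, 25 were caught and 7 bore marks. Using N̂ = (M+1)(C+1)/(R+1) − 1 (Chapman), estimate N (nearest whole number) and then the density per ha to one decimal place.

N̂ = 76·26/8 − 1 = 1976/8 − 1 = 246
Density = N̂ / area = 246 / 59 ≈ 4.17 → 4.2 per ha

density ≈ 4.2 meadow voles per ha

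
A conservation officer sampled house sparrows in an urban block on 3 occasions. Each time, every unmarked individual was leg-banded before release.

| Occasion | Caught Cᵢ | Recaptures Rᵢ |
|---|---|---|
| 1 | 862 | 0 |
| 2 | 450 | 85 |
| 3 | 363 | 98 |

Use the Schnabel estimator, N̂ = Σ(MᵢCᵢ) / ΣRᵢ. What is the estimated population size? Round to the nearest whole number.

N ≈ 4554

Marked at large before each occasion: Mᵢ = Σⱼ<ᵢ (Cⱼ − Rⱼ) → M1=0, M2=862, M3=1227
Σ MᵢCᵢ = 0·862 + 862·450 + 1227·363 = 0 + 387900 + 445401 = 833301
Σ Rᵢ = 0 + 85 + 98 = 183
N̂ = 833301 / 183 ≈ 4553.6 → 4554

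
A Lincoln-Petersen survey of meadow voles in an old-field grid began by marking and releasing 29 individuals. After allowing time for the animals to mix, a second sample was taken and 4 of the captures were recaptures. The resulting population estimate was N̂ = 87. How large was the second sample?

From N = M·C/R: C = N·R / M = 87·4 / 29 = 348 / 29 = 12.

C = 12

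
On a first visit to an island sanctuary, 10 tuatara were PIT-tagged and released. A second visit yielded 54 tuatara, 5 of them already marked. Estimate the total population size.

N = 108

Lincoln-Petersen assumes M/N = R/C, so N = M·C / R.
N = (10 × 54) / 5 = 540 / 5 = 108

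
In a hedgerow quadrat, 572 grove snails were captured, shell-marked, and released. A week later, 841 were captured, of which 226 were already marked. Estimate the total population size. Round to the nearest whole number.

The marked fraction in the recapture sample should equal the marked fraction in the population: 226/841 = 572/N.
N = (572 × 841) / 226 = 481052 / 226 ≈ 2128.5 → 2129

N ≈ 2129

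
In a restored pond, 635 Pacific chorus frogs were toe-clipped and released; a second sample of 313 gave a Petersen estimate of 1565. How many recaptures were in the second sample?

From N = M·C/R: R = M·C / N = 635·313 / 1565 = 198755 / 1565 = 127.

R = 127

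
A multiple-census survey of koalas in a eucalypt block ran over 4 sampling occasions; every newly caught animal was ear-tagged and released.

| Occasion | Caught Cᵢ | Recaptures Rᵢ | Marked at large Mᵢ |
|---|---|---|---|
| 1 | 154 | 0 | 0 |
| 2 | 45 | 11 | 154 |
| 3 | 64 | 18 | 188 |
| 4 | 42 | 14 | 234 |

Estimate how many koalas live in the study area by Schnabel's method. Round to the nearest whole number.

N ≈ 670

Σ MᵢCᵢ = 0·154 + 154·45 + 188·64 + 234·42 = 0 + 6930 + 12032 + 9828 = 28790
Σ Rᵢ = 0 + 11 + 18 + 14 = 43
N̂ = 28790 / 43 ≈ 669.5 → 670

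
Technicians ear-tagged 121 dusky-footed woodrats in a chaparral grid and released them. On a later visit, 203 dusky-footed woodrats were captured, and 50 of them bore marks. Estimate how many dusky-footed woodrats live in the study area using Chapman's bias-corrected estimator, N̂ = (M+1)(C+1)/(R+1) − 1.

N = 487

N̂ = (121+1)(203+1)/(50+1) − 1 = 122·204/51 − 1
= 24888/51 − 1 = 488 − 1 = 487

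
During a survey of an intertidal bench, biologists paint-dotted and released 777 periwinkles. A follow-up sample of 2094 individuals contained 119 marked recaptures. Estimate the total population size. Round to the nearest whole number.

N ≈ 13,673

If marked individuals mix randomly, R/C ≈ M/N, giving N ≈ M·C/R.
N = (777 × 2094) / 119 = 1627038 / 119 ≈ 13672.6 → 13673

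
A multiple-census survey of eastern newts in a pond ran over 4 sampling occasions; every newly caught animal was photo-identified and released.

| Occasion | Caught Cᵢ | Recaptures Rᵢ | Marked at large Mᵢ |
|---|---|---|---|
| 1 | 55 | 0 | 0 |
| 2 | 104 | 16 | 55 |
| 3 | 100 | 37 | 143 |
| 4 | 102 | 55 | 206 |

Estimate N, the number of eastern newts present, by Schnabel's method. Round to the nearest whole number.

N ≈ 380

Σ MᵢCᵢ = 0·55 + 55·104 + 143·100 + 206·102 = 0 + 5720 + 14300 + 21012 = 41032
Σ Rᵢ = 0 + 16 + 37 + 55 = 108
N̂ = 41032 / 108 ≈ 379.9 → 380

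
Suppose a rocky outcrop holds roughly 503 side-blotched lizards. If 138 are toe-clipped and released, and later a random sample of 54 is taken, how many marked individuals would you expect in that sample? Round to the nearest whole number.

expected recaptures ≈ 15

Expected recaptures E[R] = M·C / N.
E[R] = 138 × 54 / 503 = 7452 / 503 ≈ 14.8 → 15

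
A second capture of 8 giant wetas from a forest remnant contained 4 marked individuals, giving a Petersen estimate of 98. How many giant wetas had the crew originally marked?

M = 49

From N = M·C/R: M = N·R / C = 98·4 / 8 = 392 / 8 = 49.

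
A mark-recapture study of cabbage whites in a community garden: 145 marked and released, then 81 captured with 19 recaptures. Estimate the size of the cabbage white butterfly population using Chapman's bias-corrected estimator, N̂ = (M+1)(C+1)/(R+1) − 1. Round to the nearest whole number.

N̂ = (145+1)(81+1)/(19+1) − 1 = 146·82/20 − 1
= 11972/20 − 1 ≈ 598.6 − 1 ≈ 597.6 → 598

N ≈ 598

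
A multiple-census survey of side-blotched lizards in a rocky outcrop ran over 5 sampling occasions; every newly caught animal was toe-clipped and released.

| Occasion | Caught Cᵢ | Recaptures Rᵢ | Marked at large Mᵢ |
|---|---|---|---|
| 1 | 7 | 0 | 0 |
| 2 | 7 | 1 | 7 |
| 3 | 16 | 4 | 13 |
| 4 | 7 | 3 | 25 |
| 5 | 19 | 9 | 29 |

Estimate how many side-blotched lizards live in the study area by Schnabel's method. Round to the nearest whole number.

Σ MᵢCᵢ = 0·7 + 7·7 + 13·16 + 25·7 + 29·19 = 0 + 49 + 208 + 175 + 551 = 983
Σ Rᵢ = 0 + 1 + 4 + 3 + 9 = 17
N̂ = 983 / 17 ≈ 57.8 → 58

N ≈ 58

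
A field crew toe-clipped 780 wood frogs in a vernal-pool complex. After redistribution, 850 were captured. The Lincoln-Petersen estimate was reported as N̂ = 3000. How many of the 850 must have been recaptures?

R = 221

From N = M·C/R: R = M·C / N = 780·850 / 3000 = 663000 / 3000 = 221.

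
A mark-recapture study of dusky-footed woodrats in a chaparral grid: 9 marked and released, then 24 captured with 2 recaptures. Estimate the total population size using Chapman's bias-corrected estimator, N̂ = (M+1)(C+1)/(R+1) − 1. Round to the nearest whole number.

N̂ = (9+1)(24+1)/(2+1) − 1 = 10·25/3 − 1
= 250/3 − 1 ≈ 83.3 − 1 ≈ 82.3 → 82

N ≈ 82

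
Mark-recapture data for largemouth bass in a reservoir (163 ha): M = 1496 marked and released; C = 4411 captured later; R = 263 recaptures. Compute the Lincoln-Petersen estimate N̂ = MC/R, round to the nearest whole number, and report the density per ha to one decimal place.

N̂ = 1496·4411/263 = 6598856/263 ≈ 25090.7 → 25091
Density = N̂ / area = 25091 / 163 ≈ 153.93 → 153.9 per ha

density ≈ 153.9 largemouth bass per ha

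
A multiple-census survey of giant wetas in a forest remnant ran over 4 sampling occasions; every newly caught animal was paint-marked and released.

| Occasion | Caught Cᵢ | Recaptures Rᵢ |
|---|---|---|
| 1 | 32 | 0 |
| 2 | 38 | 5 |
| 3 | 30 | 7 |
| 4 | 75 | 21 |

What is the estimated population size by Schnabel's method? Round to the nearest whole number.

N ≈ 296

Marked at large before each occasion: Mᵢ = Σⱼ<ᵢ (Cⱼ − Rⱼ) → M1=0, M2=32, M3=65, M4=88
Σ MᵢCᵢ = 0·32 + 32·38 + 65·30 + 88·75 = 0 + 1216 + 1950 + 6600 = 9766
Σ Rᵢ = 0 + 5 + 7 + 21 = 33
N̂ = 9766 / 33 ≈ 295.9 → 296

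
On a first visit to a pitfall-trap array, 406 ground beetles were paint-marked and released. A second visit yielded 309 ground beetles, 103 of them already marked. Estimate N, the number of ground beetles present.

The marked fraction in the recapture sample should equal the marked fraction in the population: 103/309 = 406/N.
N = (406 × 309) / 103 = 125454 / 103 = 1218

N = 1218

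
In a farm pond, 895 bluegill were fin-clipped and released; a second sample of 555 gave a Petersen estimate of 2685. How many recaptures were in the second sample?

R = 185

From N = M·C/R: R = M·C / N = 895·555 / 2685 = 496725 / 2685 = 185.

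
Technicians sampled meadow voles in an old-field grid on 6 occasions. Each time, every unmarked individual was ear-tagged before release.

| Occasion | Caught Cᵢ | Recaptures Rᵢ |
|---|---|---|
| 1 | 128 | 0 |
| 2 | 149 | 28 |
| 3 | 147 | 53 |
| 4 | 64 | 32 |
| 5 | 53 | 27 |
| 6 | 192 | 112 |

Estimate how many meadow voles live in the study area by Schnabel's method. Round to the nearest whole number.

N ≈ 692

Marked at large before each occasion: Mᵢ = Σⱼ<ᵢ (Cⱼ − Rⱼ) → M1=0, M2=128, M3=249, M4=343, M5=375, M6=401
Σ MᵢCᵢ = 0·128 + 128·149 + 249·147 + 343·64 + 375·53 + 401·192 = 0 + 19072 + 36603 + 21952 + 19875 + 76992 = 174494
Σ Rᵢ = 0 + 28 + 53 + 32 + 27 + 112 = 252
N̂ = 174494 / 252 ≈ 692.4 → 692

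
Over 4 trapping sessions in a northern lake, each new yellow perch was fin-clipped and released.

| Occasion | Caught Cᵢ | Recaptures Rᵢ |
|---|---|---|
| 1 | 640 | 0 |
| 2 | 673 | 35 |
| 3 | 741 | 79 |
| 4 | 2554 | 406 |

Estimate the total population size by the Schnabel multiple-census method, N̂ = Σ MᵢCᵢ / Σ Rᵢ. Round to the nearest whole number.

N ≈ 12,178

Marked at large before each occasion: Mᵢ = Σⱼ<ᵢ (Cⱼ − Rⱼ) → M1=0, M2=640, M3=1278, M4=1940
Σ MᵢCᵢ = 0·640 + 640·673 + 1278·741 + 1940·2554 = 0 + 430720 + 946998 + 4954760 = 6332478
Σ Rᵢ = 0 + 35 + 79 + 406 = 520
N̂ = 6332478 / 520 ≈ 12177.8 → 12178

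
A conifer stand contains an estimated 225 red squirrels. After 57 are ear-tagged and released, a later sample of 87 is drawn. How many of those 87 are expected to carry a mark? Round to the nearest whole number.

expected recaptures ≈ 22

Expected recaptures E[R] = M·C / N.
E[R] = 57 × 87 / 225 = 4959 / 225 ≈ 22.0 → 22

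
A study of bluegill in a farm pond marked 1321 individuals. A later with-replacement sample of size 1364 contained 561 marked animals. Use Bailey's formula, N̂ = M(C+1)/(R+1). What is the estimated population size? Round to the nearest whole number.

N̂ = 1321·(1364+1)/(561+1) = 1321·1365/562 = 1803165/562 ≈ 3208.48 → 3208

N ≈ 3208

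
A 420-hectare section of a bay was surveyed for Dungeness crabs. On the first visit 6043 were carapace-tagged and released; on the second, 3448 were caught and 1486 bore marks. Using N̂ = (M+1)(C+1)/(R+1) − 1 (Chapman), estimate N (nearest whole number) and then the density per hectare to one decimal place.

density ≈ 33.4 Dungeness crabs per hectare

N̂ = 6044·3449/1487 − 1 = 20845756/1487 − 1 ≈ 14017.7 → 14018
Density = N̂ / area = 14018 / 420 ≈ 33.38 → 33.4 per hectare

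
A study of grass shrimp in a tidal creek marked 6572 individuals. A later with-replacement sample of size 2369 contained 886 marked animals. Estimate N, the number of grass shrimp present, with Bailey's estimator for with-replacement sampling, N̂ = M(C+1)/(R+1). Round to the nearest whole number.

N ≈ 17,560

N̂ = 6572·(2369+1)/(886+1) = 6572·2370/887 = 15575640/887 ≈ 17559.9 → 17560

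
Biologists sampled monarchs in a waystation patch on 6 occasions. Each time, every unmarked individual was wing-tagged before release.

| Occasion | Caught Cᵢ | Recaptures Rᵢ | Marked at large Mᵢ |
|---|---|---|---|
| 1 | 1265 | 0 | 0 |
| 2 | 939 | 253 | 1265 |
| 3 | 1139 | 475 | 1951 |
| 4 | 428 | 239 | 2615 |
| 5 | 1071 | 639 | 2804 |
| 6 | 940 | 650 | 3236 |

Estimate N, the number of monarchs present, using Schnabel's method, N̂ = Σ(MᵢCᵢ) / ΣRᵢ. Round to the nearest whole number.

N ≈ 4687

Σ MᵢCᵢ = 0·1265 + 1265·939 + 1951·1139 + 2615·428 + 2804·1071 + 3236·940 = 0 + 1187835 + 2222189 + 1119220 + 3003084 + 3041840 = 10574168
Σ Rᵢ = 0 + 253 + 475 + 239 + 639 + 650 = 2256
N̂ = 10574168 / 2256 ≈ 4687.1 → 4687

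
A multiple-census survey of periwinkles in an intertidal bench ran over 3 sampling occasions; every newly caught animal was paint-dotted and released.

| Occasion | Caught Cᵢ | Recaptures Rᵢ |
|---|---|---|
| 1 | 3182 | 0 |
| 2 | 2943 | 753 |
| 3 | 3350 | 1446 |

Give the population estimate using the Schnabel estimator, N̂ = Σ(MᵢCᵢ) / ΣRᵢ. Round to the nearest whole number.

N ≈ 12,442

Marked at large before each occasion: Mᵢ = Σⱼ<ᵢ (Cⱼ − Rⱼ) → M1=0, M2=3182, M3=5372
Σ MᵢCᵢ = 0·3182 + 3182·2943 + 5372·3350 = 0 + 9364626 + 17996200 = 27360826
Σ Rᵢ = 0 + 753 + 1446 = 2199
N̂ = 27360826 / 2199 ≈ 12442.4 → 12442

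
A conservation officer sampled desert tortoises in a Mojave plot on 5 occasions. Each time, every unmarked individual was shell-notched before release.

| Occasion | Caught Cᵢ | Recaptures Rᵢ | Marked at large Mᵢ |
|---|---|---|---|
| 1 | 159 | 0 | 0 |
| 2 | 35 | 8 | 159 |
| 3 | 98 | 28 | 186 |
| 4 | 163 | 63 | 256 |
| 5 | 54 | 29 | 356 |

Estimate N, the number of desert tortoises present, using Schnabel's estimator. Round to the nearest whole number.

N ≈ 662

Σ MᵢCᵢ = 0·159 + 159·35 + 186·98 + 256·163 + 356·54 = 0 + 5565 + 18228 + 41728 + 19224 = 84745
Σ Rᵢ = 0 + 8 + 28 + 63 + 29 = 128
N̂ = 84745 / 128 ≈ 662.1 → 662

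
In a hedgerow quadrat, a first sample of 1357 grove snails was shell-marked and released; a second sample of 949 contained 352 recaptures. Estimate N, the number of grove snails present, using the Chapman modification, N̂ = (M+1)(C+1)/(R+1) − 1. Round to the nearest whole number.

N̂ = (1357+1)(949+1)/(352+1) − 1 = 1358·950/353 − 1
= 1290100/353 − 1 ≈ 3654.7 − 1 ≈ 3653.7 → 3654

N ≈ 3654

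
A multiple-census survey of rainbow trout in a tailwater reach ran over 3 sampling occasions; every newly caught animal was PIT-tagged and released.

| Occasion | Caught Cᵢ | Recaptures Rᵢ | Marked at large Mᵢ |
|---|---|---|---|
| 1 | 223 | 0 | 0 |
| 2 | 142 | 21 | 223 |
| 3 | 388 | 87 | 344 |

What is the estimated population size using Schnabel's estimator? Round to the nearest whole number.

Σ MᵢCᵢ = 0·223 + 223·142 + 344·388 = 0 + 31666 + 133472 = 165138
Σ Rᵢ = 0 + 21 + 87 = 108
N̂ = 165138 / 108 ≈ 1529.1 → 1529

N ≈ 1529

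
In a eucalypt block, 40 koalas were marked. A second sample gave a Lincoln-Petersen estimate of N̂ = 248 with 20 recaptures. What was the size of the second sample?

From N = M·C/R: C = N·R / M = 248·20 / 40 = 4960 / 40 = 124.

C = 124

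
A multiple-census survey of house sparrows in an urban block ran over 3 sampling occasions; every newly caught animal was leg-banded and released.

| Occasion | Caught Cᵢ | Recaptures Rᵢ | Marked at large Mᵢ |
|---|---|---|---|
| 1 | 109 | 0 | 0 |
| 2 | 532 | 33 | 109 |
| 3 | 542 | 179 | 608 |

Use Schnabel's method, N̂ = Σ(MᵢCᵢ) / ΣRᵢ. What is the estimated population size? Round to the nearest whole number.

Σ MᵢCᵢ = 0·109 + 109·532 + 608·542 = 0 + 57988 + 329536 = 387524
Σ Rᵢ = 0 + 33 + 179 = 212
N̂ = 387524 / 212 ≈ 1827.9 → 1828

N ≈ 1828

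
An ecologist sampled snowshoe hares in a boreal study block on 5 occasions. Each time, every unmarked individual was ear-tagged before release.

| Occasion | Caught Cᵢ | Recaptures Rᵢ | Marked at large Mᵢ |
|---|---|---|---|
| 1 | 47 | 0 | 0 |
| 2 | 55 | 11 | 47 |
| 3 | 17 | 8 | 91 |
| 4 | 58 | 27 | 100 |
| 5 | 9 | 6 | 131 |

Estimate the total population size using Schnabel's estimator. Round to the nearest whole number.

Σ MᵢCᵢ = 0·47 + 47·55 + 91·17 + 100·58 + 131·9 = 0 + 2585 + 1547 + 5800 + 1179 = 11111
Σ Rᵢ = 0 + 11 + 8 + 27 + 6 = 52
N̂ = 11111 / 52 ≈ 213.7 → 214

N ≈ 214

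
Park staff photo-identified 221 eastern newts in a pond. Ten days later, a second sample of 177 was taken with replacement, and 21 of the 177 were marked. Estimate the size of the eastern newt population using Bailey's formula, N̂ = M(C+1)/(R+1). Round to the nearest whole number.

N̂ = 221·(177+1)/(21+1) = 221·178/22 = 39338/22 ≈ 1788.1 → 1788

N ≈ 1788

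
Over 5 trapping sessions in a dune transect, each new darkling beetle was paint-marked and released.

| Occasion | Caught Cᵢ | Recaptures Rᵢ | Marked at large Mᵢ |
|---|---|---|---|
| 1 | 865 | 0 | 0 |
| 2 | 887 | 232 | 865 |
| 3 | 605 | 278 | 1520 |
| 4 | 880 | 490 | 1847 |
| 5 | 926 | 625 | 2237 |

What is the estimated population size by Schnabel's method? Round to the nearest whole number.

N ≈ 3313

Σ MᵢCᵢ = 0·865 + 865·887 + 1520·605 + 1847·880 + 2237·926 = 0 + 767255 + 919600 + 1625360 + 2071462 = 5383677
Σ Rᵢ = 0 + 232 + 278 + 490 + 625 = 1625
N̂ = 5383677 / 1625 ≈ 3313.0 → 3313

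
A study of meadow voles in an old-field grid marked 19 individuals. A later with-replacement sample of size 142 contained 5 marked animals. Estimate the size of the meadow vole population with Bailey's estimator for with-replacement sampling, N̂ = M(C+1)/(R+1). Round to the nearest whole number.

N ≈ 453

N̂ = 19·(142+1)/(5+1) = 19·143/6 = 2717/6 ≈ 452.8 → 453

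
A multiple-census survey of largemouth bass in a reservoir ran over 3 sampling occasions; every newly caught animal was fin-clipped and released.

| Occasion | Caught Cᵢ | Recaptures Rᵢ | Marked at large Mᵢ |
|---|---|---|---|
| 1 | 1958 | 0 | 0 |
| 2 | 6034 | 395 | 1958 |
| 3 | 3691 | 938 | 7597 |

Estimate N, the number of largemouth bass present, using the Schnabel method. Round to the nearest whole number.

N ≈ 29,899

Σ MᵢCᵢ = 0·1958 + 1958·6034 + 7597·3691 = 0 + 11814572 + 28040527 = 39855099
Σ Rᵢ = 0 + 395 + 938 = 1333
N̂ = 39855099 / 1333 ≈ 29898.8 → 29899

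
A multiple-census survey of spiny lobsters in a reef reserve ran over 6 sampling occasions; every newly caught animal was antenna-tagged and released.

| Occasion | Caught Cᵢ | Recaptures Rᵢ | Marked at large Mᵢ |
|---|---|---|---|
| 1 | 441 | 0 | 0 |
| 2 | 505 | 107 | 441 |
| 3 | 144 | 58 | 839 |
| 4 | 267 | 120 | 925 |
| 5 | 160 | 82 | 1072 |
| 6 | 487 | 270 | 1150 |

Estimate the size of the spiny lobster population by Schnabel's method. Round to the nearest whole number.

Σ MᵢCᵢ = 0·441 + 441·505 + 839·144 + 925·267 + 1072·160 + 1150·487 = 0 + 222705 + 120816 + 246975 + 171520 + 560050 = 1322066
Σ Rᵢ = 0 + 107 + 58 + 120 + 82 + 270 = 637
N̂ = 1322066 / 637 ≈ 2075.46 → 2075

N ≈ 2075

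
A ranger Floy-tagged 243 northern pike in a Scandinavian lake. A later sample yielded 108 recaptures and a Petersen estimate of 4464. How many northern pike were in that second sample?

C = 1984

From N = M·C/R: C = N·R / M = 4464·108 / 243 = 482112 / 243 = 1984.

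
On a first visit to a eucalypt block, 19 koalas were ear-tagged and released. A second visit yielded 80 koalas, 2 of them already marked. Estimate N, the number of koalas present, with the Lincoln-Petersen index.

Lincoln-Petersen assumes M/N = R/C, so N = M·C / R.
N = (19 × 80) / 2 = 1520 / 2 = 760

N = 760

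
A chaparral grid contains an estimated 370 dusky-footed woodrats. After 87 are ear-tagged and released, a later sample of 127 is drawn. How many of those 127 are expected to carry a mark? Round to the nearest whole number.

The marked fraction of the population is 87/370, so in a sample of 127 expect C·(M/N) marked.
E[R] = 87 × 127 / 370 = 11049 / 370 ≈ 29.9 → 30

expected recaptures ≈ 30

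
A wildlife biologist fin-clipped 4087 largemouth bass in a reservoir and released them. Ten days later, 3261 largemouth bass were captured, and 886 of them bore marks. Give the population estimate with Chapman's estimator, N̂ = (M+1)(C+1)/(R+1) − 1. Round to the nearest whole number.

N ≈ 15,033

N̂ = (4087+1)(3261+1)/(886+1) − 1 = 4088·3262/887 − 1
= 13335056/887 − 1 ≈ 15033.9 − 1 ≈ 15032.9 → 15033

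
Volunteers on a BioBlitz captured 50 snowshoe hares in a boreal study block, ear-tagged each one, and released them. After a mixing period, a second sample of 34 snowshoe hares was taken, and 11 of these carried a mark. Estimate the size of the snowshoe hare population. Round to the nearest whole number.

N ≈ 155

N = (50 × 34) / 11 = 1700 / 11 ≈ 154.5 → 155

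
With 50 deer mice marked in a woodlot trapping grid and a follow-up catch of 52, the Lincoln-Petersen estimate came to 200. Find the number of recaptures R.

From N = M·C/R: R = M·C / N = 50·52 / 200 = 2600 / 200 = 13.

R = 13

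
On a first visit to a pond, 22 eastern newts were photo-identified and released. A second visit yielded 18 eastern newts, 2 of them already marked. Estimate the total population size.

N = 198

N = (22 × 18) / 2 = 396 / 2 = 198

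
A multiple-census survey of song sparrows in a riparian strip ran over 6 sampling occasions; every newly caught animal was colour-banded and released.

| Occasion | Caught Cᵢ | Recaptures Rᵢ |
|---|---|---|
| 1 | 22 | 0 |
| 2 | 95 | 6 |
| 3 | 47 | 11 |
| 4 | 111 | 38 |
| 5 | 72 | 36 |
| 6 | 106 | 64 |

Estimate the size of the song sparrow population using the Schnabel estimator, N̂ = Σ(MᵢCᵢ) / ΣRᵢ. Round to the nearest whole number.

Marked at large before each occasion: Mᵢ = Σⱼ<ᵢ (Cⱼ − Rⱼ) → M1=0, M2=22, M3=111, M4=147, M5=220, M6=256
Σ MᵢCᵢ = 0·22 + 22·95 + 111·47 + 147·111 + 220·72 + 256·106 = 0 + 2090 + 5217 + 16317 + 15840 + 27136 = 66600
Σ Rᵢ = 0 + 6 + 11 + 38 + 36 + 64 = 155
N̂ = 66600 / 155 ≈ 429.7 → 430

N ≈ 430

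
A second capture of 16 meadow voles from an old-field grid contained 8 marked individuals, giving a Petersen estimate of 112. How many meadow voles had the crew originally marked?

M = 56

From N = M·C/R: M = N·R / C = 112·8 / 16 = 896 / 16 = 56.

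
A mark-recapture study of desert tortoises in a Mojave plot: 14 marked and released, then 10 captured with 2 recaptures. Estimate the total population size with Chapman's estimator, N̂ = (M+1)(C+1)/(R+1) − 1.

N̂ = (14+1)(10+1)/(2+1) − 1 = 15·11/3 − 1
= 165/3 − 1 = 55 − 1 = 54

N = 54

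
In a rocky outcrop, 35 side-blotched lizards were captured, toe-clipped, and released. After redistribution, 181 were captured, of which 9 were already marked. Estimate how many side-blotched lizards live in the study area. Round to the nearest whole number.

N ≈ 704

The marked fraction in the recapture sample should equal the marked fraction in the population: 9/181 = 35/N.
N = (35 × 181) / 9 = 6335 / 9 ≈ 703.9 → 704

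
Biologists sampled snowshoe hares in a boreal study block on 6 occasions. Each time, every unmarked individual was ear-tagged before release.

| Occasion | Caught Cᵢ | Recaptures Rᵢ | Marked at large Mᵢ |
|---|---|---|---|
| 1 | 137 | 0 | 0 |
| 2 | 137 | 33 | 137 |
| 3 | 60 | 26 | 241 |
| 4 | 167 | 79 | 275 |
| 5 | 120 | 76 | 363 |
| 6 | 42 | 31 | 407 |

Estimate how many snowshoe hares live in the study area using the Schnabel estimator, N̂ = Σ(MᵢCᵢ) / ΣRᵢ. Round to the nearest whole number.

Σ MᵢCᵢ = 0·137 + 137·137 + 241·60 + 275·167 + 363·120 + 407·42 = 0 + 18769 + 14460 + 45925 + 43560 + 17094 = 139808
Σ Rᵢ = 0 + 33 + 26 + 79 + 76 + 31 = 245
N̂ = 139808 / 245 ≈ 570.6 → 571

N ≈ 571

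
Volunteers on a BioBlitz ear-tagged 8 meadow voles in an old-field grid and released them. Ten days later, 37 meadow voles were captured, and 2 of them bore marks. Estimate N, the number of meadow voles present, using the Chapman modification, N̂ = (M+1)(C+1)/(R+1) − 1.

N = 113

N̂ = (8+1)(37+1)/(2+1) − 1 = 9·38/3 − 1
= 342/3 − 1 = 114 − 1 = 113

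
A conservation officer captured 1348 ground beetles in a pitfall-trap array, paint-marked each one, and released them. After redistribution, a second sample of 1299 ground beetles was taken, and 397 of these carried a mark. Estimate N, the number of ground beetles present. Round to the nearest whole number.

N ≈ 4411

N = (1348 × 1299) / 397 = 1751052 / 397 ≈ 4410.7 → 4411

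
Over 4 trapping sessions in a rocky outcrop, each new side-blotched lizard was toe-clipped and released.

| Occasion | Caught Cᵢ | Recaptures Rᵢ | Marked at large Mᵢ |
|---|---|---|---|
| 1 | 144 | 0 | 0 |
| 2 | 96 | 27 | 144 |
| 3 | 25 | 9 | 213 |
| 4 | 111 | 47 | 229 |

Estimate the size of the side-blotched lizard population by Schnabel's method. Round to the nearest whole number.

Σ MᵢCᵢ = 0·144 + 144·96 + 213·25 + 229·111 = 0 + 13824 + 5325 + 25419 = 44568
Σ Rᵢ = 0 + 27 + 9 + 47 = 83
N̂ = 44568 / 83 ≈ 537.0 → 537

N ≈ 537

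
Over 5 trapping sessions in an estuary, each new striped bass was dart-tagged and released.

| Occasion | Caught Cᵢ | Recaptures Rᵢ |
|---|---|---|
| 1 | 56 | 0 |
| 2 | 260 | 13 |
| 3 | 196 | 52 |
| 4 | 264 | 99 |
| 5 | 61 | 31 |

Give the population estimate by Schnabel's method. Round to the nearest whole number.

Marked at large before each occasion: Mᵢ = Σⱼ<ᵢ (Cⱼ − Rⱼ) → M1=0, M2=56, M3=303, M4=447, M5=612
Σ MᵢCᵢ = 0·56 + 56·260 + 303·196 + 447·264 + 612·61 = 0 + 14560 + 59388 + 118008 + 37332 = 229288
Σ Rᵢ = 0 + 13 + 52 + 99 + 31 = 195
N̂ = 229288 / 195 ≈ 1175.8 → 1176

N ≈ 1176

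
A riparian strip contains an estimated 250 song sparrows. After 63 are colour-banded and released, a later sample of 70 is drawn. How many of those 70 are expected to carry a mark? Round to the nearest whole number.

expected recaptures ≈ 18

The marked fraction of the population is 63/250, so in a sample of 70 expect C·(M/N) marked.
E[R] = 63 × 70 / 250 = 4410 / 250 ≈ 17.6 → 18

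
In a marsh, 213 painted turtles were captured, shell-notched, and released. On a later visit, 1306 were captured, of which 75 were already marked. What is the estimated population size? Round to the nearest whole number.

N = (213 × 1306) / 75 = 278178 / 75 ≈ 3709.0 → 3709

N ≈ 3709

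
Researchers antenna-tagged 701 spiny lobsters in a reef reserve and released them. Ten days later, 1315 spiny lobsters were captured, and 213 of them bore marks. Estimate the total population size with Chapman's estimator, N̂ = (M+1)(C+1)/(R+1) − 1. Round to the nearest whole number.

N ≈ 4316

N̂ = (701+1)(1315+1)/(213+1) − 1 = 702·1316/214 − 1
= 923832/214 − 1 ≈ 4317.0 − 1 ≈ 4316.0 → 4316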